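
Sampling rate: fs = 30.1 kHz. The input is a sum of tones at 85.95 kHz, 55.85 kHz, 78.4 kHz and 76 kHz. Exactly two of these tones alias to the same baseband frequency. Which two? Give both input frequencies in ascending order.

55.85 kHz, 85.95 kHz

fs/2 = 15.05 kHz.
85.95 kHz mod fs = 25.75 kHz.
25.75 kHz > fs/2 = 15.05 kHz, folds to fs − 25.75 kHz = 4.35 kHz.
55.85 kHz mod fs = 25.75 kHz.
25.75 kHz > fs/2 = 15.05 kHz, folds to fs − 25.75 kHz = 4.35 kHz.
78.4 kHz mod fs = 18.2 kHz.
18.2 kHz > fs/2 = 15.05 kHz, folds to fs − 18.2 kHz = 11.9 kHz.
76 kHz mod fs = 15.8 kHz.
15.8 kHz > fs/2 = 15.05 kHz, folds to fs − 15.8 kHz = 14.3 kHz.
55.85 kHz and 85.95 kHz both map to 4.35 kHz.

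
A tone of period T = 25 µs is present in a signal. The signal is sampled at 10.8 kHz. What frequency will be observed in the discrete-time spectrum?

T = 25 µs → f = 1/T = 40 kHz.
40 kHz mod fs = 7.6 kHz.
7.6 kHz > fs/2 = 5.4 kHz, folds to fs − 7.6 kHz = 3.2 kHz.

3.2 kHz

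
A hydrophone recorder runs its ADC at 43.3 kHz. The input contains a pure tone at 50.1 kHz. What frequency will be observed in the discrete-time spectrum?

6.8 kHz

50.1 kHz mod fs = 6.8 kHz.
6.8 kHz ≤ fs/2 = 21.65 kHz, appears at 6.8 kHz.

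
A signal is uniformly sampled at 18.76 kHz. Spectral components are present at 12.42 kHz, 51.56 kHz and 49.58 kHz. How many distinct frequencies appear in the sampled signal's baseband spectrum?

fs/2 = 9.38 kHz.
12.42 kHz > fs/2 = 9.38 kHz, folds to fs − 12.42 kHz = 6.34 kHz.
51.56 kHz mod fs = 14.04 kHz.
14.04 kHz > fs/2 = 9.38 kHz, folds to fs − 14.04 kHz = 4.72 kHz.
49.58 kHz mod fs = 12.06 kHz.
12.06 kHz > fs/2 = 9.38 kHz, folds to fs − 12.06 kHz = 6.7 kHz.
Distinct values: {4.72 kHz, 6.34 kHz, 6.7 kHz} → 3.

3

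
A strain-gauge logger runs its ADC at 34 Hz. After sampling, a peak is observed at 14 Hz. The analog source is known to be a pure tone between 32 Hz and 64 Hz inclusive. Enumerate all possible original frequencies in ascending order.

Frequencies that alias to 14 Hz are k·fs ± 14 Hz for integer k ≥ 0.
k=0: 14 Hz.
k=1: 20 Hz, 48 Hz.
k=2: 54 Hz, 82 Hz.
k=3: 88 Hz, 116 Hz.
Within [32 Hz, 64 Hz]: 48 Hz, 54 Hz.

48 Hz, 54 Hz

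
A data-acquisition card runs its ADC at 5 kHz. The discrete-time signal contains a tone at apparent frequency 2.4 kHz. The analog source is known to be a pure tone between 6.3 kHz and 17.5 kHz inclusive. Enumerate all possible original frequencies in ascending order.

Frequencies that alias to 2.4 kHz are k·fs ± 2.4 kHz for integer k ≥ 0.
k=0: 2.4 kHz.
k=1: 2.6 kHz, 7.4 kHz.
k=2: 7.6 kHz, 12.4 kHz.
k=3: 12.6 kHz, 17.4 kHz.
k=4: 17.6 kHz, 22.4 kHz.
Within [6.3 kHz, 17.5 kHz]: 7.4 kHz, 7.6 kHz, 12.4 kHz, 12.6 kHz, 17.4 kHz.

7.4 kHz, 7.6 kHz, 12.4 kHz, 12.6 kHz, 17.4 kHz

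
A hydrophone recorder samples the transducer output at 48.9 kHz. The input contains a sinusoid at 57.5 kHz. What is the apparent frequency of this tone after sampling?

57.5 kHz mod fs = 8.6 kHz.
8.6 kHz ≤ fs/2 = 24.45 kHz, appears at 8.6 kHz.

8.6 kHz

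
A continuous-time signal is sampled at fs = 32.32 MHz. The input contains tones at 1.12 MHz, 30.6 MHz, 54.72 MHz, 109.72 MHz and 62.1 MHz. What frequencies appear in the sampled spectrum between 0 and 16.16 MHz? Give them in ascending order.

1.12 MHz, 1.72 MHz, 2.54 MHz, 9.92 MHz, 12.76 MHz

fs/2 = 16.16 MHz.
1.12 MHz ≤ fs/2 = 16.16 MHz, passes unchanged.
30.6 MHz > fs/2 = 16.16 MHz, folds to fs − 30.6 MHz = 1.72 MHz.
54.72 MHz mod fs = 22.4 MHz.
22.4 MHz > fs/2 = 16.16 MHz, folds to fs − 22.4 MHz = 9.92 MHz.
109.72 MHz mod fs = 12.76 MHz.
12.76 MHz ≤ fs/2 = 16.16 MHz, appears at 12.76 MHz.
62.1 MHz mod fs = 29.78 MHz.
29.78 MHz > fs/2 = 16.16 MHz, folds to fs − 29.78 MHz = 2.54 MHz.
Distinct values: {1.12 MHz, 1.72 MHz, 2.54 MHz, 9.92 MHz, 12.76 MHz}.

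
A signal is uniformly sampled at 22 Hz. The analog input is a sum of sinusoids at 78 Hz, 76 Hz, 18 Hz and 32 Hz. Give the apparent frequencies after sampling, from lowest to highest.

4 Hz, 10 Hz

fs/2 = 11 Hz.
78 Hz mod fs = 12 Hz.
12 Hz > fs/2 = 11 Hz, folds to fs − 12 Hz = 10 Hz.
76 Hz mod fs = 10 Hz.
10 Hz ≤ fs/2 = 11 Hz, appears at 10 Hz.
18 Hz > fs/2 = 11 Hz, folds to fs − 18 Hz = 4 Hz.
32 Hz mod fs = 10 Hz.
10 Hz ≤ fs/2 = 11 Hz, appears at 10 Hz.
Distinct values: {4 Hz, 10 Hz}.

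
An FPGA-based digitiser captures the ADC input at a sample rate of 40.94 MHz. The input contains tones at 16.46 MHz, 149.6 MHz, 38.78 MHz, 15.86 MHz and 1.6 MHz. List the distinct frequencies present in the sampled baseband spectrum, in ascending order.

fs/2 = 20.47 MHz.
16.46 MHz ≤ fs/2 = 20.47 MHz, passes unchanged.
149.6 MHz mod fs = 26.78 MHz.
26.78 MHz > fs/2 = 20.47 MHz, folds to fs − 26.78 MHz = 14.16 MHz.
38.78 MHz > fs/2 = 20.47 MHz, folds to fs − 38.78 MHz = 2.16 MHz.
15.86 MHz ≤ fs/2 = 20.47 MHz, passes unchanged.
1.6 MHz ≤ fs/2 = 20.47 MHz, passes unchanged.
Distinct values: {1.6 MHz, 2.16 MHz, 14.16 MHz, 15.86 MHz, 16.46 MHz}.

1.6 MHz, 2.16 MHz, 14.16 MHz, 15.86 MHz, 16.46 MHz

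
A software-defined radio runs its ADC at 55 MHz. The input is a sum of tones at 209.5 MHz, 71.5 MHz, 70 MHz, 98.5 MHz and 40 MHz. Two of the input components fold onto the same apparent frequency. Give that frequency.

fs/2 = 27.5 MHz.
209.5 MHz mod fs = 44.5 MHz.
44.5 MHz > fs/2 = 27.5 MHz, folds to fs − 44.5 MHz = 10.5 MHz.
71.5 MHz mod fs = 16.5 MHz.
16.5 MHz ≤ fs/2 = 27.5 MHz, appears at 16.5 MHz.
70 MHz mod fs = 15 MHz.
15 MHz ≤ fs/2 = 27.5 MHz, appears at 15 MHz.
98.5 MHz mod fs = 43.5 MHz.
43.5 MHz > fs/2 = 27.5 MHz, folds to fs − 43.5 MHz = 11.5 MHz.
40 MHz > fs/2 = 27.5 MHz, folds to fs − 40 MHz = 15 MHz.
40 MHz and 70 MHz both map to 15 MHz.

15 MHz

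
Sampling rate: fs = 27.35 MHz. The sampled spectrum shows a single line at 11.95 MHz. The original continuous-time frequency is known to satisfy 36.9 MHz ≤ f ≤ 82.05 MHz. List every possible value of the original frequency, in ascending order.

39.3 MHz, 42.75 MHz, 66.65 MHz, 70.1 MHz

Frequencies that alias to 11.95 MHz are k·fs ± 11.95 MHz for integer k ≥ 0.
k=0: 11.95 MHz.
k=1: 15.4 MHz, 39.3 MHz.
k=2: 42.75 MHz, 66.65 MHz.
k=3: 70.1 MHz, 94 MHz.
k=4: 97.45 MHz, 121.35 MHz.
Within [36.9 MHz, 82.05 MHz]: 39.3 MHz, 42.75 MHz, 66.65 MHz, 70.1 MHz.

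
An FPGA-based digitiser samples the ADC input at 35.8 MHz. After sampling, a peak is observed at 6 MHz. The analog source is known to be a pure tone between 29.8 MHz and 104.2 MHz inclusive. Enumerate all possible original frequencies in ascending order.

29.8 MHz, 41.8 MHz, 65.6 MHz, 77.6 MHz, 101.4 MHz

Frequencies that alias to 6 MHz are k·fs ± 6 MHz for integer k ≥ 0.
k=0: 6 MHz.
k=1: 29.8 MHz, 41.8 MHz.
k=2: 65.6 MHz, 77.6 MHz.
k=3: 101.4 MHz, 113.4 MHz.
k=4: 137.2 MHz, 149.2 MHz.
Within [29.8 MHz, 104.2 MHz]: 29.8 MHz, 41.8 MHz, 65.6 MHz, 77.6 MHz, 101.4 MHz.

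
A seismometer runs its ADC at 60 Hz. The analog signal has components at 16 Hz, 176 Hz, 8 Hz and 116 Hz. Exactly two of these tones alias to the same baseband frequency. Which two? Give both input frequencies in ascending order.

fs/2 = 30 Hz.
16 Hz ≤ fs/2 = 30 Hz, passes unchanged.
176 Hz mod fs = 56 Hz.
56 Hz > fs/2 = 30 Hz, folds to fs − 56 Hz = 4 Hz.
8 Hz ≤ fs/2 = 30 Hz, passes unchanged.
116 Hz mod fs = 56 Hz.
56 Hz > fs/2 = 30 Hz, folds to fs − 56 Hz = 4 Hz.
116 Hz and 176 Hz both map to 4 Hz.

116 Hz, 176 Hz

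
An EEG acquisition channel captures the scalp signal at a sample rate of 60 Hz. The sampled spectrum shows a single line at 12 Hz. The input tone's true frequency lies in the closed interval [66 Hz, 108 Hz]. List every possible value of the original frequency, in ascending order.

Frequencies that alias to 12 Hz are k·fs ± 12 Hz for integer k ≥ 0.
k=0: 12 Hz.
k=1: 48 Hz, 72 Hz.
k=2: 108 Hz, 132 Hz.
k=3: 168 Hz, 192 Hz.
Within [66 Hz, 108 Hz]: 72 Hz, 108 Hz.

72 Hz, 108 Hz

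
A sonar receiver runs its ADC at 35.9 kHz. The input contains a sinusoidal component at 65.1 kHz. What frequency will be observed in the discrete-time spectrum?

6.7 kHz

65.1 kHz mod fs = 29.2 kHz.
29.2 kHz > fs/2 = 17.95 kHz, folds to fs − 29.2 kHz = 6.7 kHz.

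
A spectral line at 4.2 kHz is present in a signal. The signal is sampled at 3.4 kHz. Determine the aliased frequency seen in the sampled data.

0.8 kHz

4.2 kHz mod fs = 0.8 kHz.
0.8 kHz ≤ fs/2 = 1.7 kHz, appears at 0.8 kHz.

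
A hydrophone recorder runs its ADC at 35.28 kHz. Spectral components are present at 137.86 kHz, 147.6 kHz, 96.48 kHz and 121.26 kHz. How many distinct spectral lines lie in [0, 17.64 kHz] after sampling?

fs/2 = 17.64 kHz.
137.86 kHz mod fs = 32.02 kHz.
32.02 kHz > fs/2 = 17.64 kHz, folds to fs − 32.02 kHz = 3.26 kHz.
147.6 kHz mod fs = 6.48 kHz.
6.48 kHz ≤ fs/2 = 17.64 kHz, appears at 6.48 kHz.
96.48 kHz mod fs = 25.92 kHz.
25.92 kHz > fs/2 = 17.64 kHz, folds to fs − 25.92 kHz = 9.36 kHz.
121.26 kHz mod fs = 15.42 kHz.
15.42 kHz ≤ fs/2 = 17.64 kHz, appears at 15.42 kHz.
Distinct values: {3.26 kHz, 6.48 kHz, 9.36 kHz, 15.42 kHz} → 4.

4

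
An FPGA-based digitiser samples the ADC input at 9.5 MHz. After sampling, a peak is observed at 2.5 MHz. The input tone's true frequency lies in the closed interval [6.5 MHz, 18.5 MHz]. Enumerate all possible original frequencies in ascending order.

7 MHz, 12 MHz, 16.5 MHz

Frequencies that alias to 2.5 MHz are k·fs ± 2.5 MHz for integer k ≥ 0.
k=0: 2.5 MHz.
k=1: 7 MHz, 12 MHz.
k=2: 16.5 MHz, 21.5 MHz.
k=3: 26 MHz, 31 MHz.
Within [6.5 MHz, 18.5 MHz]: 7 MHz, 12 MHz, 16.5 MHz.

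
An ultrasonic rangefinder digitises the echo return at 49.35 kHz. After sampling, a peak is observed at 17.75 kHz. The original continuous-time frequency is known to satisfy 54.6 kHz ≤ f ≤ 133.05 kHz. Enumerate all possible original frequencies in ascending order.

Frequencies that alias to 17.75 kHz are k·fs ± 17.75 kHz for integer k ≥ 0.
k=0: 17.75 kHz.
k=1: 31.6 kHz, 67.1 kHz.
k=2: 80.95 kHz, 116.45 kHz.
k=3: 130.3 kHz, 165.8 kHz.
k=4: 179.65 kHz, 215.15 kHz.
Within [54.6 kHz, 133.05 kHz]: 67.1 kHz, 80.95 kHz, 116.45 kHz, 130.3 kHz.

67.1 kHz, 80.95 kHz, 116.45 kHz, 130.3 kHz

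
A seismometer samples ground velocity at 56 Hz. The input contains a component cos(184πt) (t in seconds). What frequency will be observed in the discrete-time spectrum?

ω = 184π rad/s → f = ω/(2π) = 92 Hz.
92 Hz mod fs = 36 Hz.
36 Hz > fs/2 = 28 Hz, folds to fs − 36 Hz = 20 Hz.

20 Hz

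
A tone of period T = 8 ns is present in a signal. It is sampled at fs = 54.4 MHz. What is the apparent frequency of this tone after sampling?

T = 8 ns → f = 1/T = 125 MHz.
125 MHz mod fs = 16.2 MHz.
16.2 MHz ≤ fs/2 = 27.2 MHz, appears at 16.2 MHz.

16.2 MHz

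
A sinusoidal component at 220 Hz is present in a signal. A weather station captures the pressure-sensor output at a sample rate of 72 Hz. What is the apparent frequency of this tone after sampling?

4 Hz

220 Hz mod fs = 4 Hz.
4 Hz ≤ fs/2 = 36 Hz, appears at 4 Hz.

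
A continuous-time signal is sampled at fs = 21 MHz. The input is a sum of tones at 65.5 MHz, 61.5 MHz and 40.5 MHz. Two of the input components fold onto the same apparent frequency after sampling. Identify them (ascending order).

fs/2 = 10.5 MHz.
65.5 MHz mod fs = 2.5 MHz.
2.5 MHz ≤ fs/2 = 10.5 MHz, appears at 2.5 MHz.
61.5 MHz mod fs = 19.5 MHz.
19.5 MHz > fs/2 = 10.5 MHz, folds to fs − 19.5 MHz = 1.5 MHz.
40.5 MHz mod fs = 19.5 MHz.
19.5 MHz > fs/2 = 10.5 MHz, folds to fs − 19.5 MHz = 1.5 MHz.
40.5 MHz and 61.5 MHz both map to 1.5 MHz.

40.5 MHz, 61.5 MHz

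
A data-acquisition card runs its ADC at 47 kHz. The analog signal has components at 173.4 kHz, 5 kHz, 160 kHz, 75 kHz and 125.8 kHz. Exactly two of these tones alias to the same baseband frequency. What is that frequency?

19 kHz

fs/2 = 23.5 kHz.
173.4 kHz mod fs = 32.4 kHz.
32.4 kHz > fs/2 = 23.5 kHz, folds to fs − 32.4 kHz = 14.6 kHz.
5 kHz ≤ fs/2 = 23.5 kHz, passes unchanged.
160 kHz mod fs = 19 kHz.
19 kHz ≤ fs/2 = 23.5 kHz, appears at 19 kHz.
75 kHz mod fs = 28 kHz.
28 kHz > fs/2 = 23.5 kHz, folds to fs − 28 kHz = 19 kHz.
125.8 kHz mod fs = 31.8 kHz.
31.8 kHz > fs/2 = 23.5 kHz, folds to fs − 31.8 kHz = 15.2 kHz.
75 kHz and 160 kHz both map to 19 kHz.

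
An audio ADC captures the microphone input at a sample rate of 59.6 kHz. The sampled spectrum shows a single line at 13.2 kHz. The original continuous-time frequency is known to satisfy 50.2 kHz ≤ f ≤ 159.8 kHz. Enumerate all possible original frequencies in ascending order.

Frequencies that alias to 13.2 kHz are k·fs ± 13.2 kHz for integer k ≥ 0.
k=0: 13.2 kHz.
k=1: 46.4 kHz, 72.8 kHz.
k=2: 106 kHz, 132.4 kHz.
k=3: 165.6 kHz, 192 kHz.
Within [50.2 kHz, 159.8 kHz]: 72.8 kHz, 106 kHz, 132.4 kHz.

72.8 kHz, 106 kHz, 132.4 kHz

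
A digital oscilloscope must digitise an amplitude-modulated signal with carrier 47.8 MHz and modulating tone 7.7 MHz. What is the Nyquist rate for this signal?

AM sidebands sit at fc ± fm = 40.1 MHz and 55.5 MHz.
Highest-frequency component: 55.5 MHz.
Nyquist rate = 2 × 55.5 MHz = 111 MHz.

111 MHz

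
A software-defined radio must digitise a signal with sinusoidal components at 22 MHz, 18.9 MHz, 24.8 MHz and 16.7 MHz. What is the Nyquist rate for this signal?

49.6 MHz

Highest-frequency component: 24.8 MHz.
Nyquist rate = 2 × 24.8 MHz = 49.6 MHz.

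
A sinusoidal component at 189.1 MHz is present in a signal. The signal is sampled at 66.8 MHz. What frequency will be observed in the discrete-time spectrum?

189.1 MHz mod fs = 55.5 MHz.
55.5 MHz > fs/2 = 33.4 MHz, folds to fs − 55.5 MHz = 11.3 MHz.

11.3 MHz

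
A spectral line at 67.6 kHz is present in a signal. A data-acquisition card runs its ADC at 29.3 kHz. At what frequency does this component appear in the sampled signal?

9 kHz

67.6 kHz mod fs = 9 kHz.
9 kHz ≤ fs/2 = 14.65 kHz, appears at 9 kHz.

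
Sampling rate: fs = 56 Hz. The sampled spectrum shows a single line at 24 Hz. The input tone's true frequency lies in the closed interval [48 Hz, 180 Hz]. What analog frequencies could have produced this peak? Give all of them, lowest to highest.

Frequencies that alias to 24 Hz are k·fs ± 24 Hz for integer k ≥ 0.
k=0: 24 Hz.
k=1: 32 Hz, 80 Hz.
k=2: 88 Hz, 136 Hz.
k=3: 144 Hz, 192 Hz.
k=4: 200 Hz, 248 Hz.
Within [48 Hz, 180 Hz]: 80 Hz, 88 Hz, 136 Hz, 144 Hz.

80 Hz, 88 Hz, 136 Hz, 144 Hz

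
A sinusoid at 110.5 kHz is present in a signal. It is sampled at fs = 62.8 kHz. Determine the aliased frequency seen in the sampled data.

110.5 kHz mod fs = 47.7 kHz.
47.7 kHz > fs/2 = 31.4 kHz, folds to fs − 47.7 kHz = 15.1 kHz.

15.1 kHz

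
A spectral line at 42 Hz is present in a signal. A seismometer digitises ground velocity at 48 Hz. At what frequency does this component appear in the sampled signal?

42 Hz > fs/2 = 24 Hz, folds to fs − 42 Hz = 6 Hz.

6 Hz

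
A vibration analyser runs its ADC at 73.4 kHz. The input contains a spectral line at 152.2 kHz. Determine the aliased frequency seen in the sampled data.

5.4 kHz

152.2 kHz mod fs = 5.4 kHz.
5.4 kHz ≤ fs/2 = 36.7 kHz, appears at 5.4 kHz.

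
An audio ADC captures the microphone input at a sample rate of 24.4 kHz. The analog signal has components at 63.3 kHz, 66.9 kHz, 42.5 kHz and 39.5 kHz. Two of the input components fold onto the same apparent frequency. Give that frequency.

6.3 kHz

fs/2 = 12.2 kHz.
63.3 kHz mod fs = 14.5 kHz.
14.5 kHz > fs/2 = 12.2 kHz, folds to fs − 14.5 kHz = 9.9 kHz.
66.9 kHz mod fs = 18.1 kHz.
18.1 kHz > fs/2 = 12.2 kHz, folds to fs − 18.1 kHz = 6.3 kHz.
42.5 kHz mod fs = 18.1 kHz.
18.1 kHz > fs/2 = 12.2 kHz, folds to fs − 18.1 kHz = 6.3 kHz.
39.5 kHz mod fs = 15.1 kHz.
15.1 kHz > fs/2 = 12.2 kHz, folds to fs − 15.1 kHz = 9.3 kHz.
42.5 kHz and 66.9 kHz both map to 6.3 kHz.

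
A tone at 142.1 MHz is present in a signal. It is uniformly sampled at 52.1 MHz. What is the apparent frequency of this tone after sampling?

14.2 MHz

142.1 MHz mod fs = 37.9 MHz.
37.9 MHz > fs/2 = 26.05 MHz, folds to fs − 37.9 MHz = 14.2 MHz.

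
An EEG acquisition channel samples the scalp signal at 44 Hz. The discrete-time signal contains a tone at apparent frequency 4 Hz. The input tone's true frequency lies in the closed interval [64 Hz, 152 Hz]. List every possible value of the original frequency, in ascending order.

Frequencies that alias to 4 Hz are k·fs ± 4 Hz for integer k ≥ 0.
k=0: 4 Hz.
k=1: 40 Hz, 48 Hz.
k=2: 84 Hz, 92 Hz.
k=3: 128 Hz, 136 Hz.
k=4: 172 Hz, 180 Hz.
Within [64 Hz, 152 Hz]: 84 Hz, 92 Hz, 128 Hz, 136 Hz.

84 Hz, 92 Hz, 128 Hz, 136 Hz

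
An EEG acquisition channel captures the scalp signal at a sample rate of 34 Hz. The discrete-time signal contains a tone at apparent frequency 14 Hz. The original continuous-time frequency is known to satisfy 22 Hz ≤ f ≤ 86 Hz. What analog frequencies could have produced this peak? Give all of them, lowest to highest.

48 Hz, 54 Hz, 82 Hz

Frequencies that alias to 14 Hz are k·fs ± 14 Hz for integer k ≥ 0.
k=0: 14 Hz.
k=1: 20 Hz, 48 Hz.
k=2: 54 Hz, 82 Hz.
k=3: 88 Hz, 116 Hz.
Within [22 Hz, 86 Hz]: 48 Hz, 54 Hz, 82 Hz.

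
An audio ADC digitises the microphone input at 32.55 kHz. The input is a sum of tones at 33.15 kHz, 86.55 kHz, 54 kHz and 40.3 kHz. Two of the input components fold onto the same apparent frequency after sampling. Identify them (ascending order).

54 kHz, 86.55 kHz

fs/2 = 16.275 kHz.
33.15 kHz mod fs = 0.6 kHz.
0.6 kHz ≤ fs/2 = 16.275 kHz, appears at 0.6 kHz.
86.55 kHz mod fs = 21.45 kHz.
21.45 kHz > fs/2 = 16.275 kHz, folds to fs − 21.45 kHz = 11.1 kHz.
54 kHz mod fs = 21.45 kHz.
21.45 kHz > fs/2 = 16.275 kHz, folds to fs − 21.45 kHz = 11.1 kHz.
40.3 kHz mod fs = 7.75 kHz.
7.75 kHz ≤ fs/2 = 16.275 kHz, appears at 7.75 kHz.
54 kHz and 86.55 kHz both map to 11.1 kHz.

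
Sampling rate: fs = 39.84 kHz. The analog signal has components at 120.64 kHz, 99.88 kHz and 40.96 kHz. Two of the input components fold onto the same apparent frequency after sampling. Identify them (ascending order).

40.96 kHz, 120.64 kHz

fs/2 = 19.92 kHz.
120.64 kHz mod fs = 1.12 kHz.
1.12 kHz ≤ fs/2 = 19.92 kHz, appears at 1.12 kHz.
99.88 kHz mod fs = 20.2 kHz.
20.2 kHz > fs/2 = 19.92 kHz, folds to fs − 20.2 kHz = 19.64 kHz.
40.96 kHz mod fs = 1.12 kHz.
1.12 kHz ≤ fs/2 = 19.92 kHz, appears at 1.12 kHz.
40.96 kHz and 120.64 kHz both map to 1.12 kHz.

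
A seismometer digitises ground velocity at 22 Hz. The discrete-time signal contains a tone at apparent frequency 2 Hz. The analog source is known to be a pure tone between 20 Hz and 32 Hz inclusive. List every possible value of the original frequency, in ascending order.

Frequencies that alias to 2 Hz are k·fs ± 2 Hz for integer k ≥ 0.
k=0: 2 Hz.
k=1: 20 Hz, 24 Hz.
k=2: 42 Hz, 46 Hz.
Within [20 Hz, 32 Hz]: 20 Hz, 24 Hz.

20 Hz, 24 Hz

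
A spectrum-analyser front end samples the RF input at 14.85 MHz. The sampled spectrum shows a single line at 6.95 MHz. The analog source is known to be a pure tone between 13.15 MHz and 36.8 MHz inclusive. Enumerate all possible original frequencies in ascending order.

21.8 MHz, 22.75 MHz, 36.65 MHz

Frequencies that alias to 6.95 MHz are k·fs ± 6.95 MHz for integer k ≥ 0.
k=0: 6.95 MHz.
k=1: 7.9 MHz, 21.8 MHz.
k=2: 22.75 MHz, 36.65 MHz.
k=3: 37.6 MHz, 51.5 MHz.
Within [13.15 MHz, 36.8 MHz]: 21.8 MHz, 22.75 MHz, 36.65 MHz.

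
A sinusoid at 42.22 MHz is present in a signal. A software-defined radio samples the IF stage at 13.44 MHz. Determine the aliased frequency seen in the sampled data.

1.9 MHz

42.22 MHz mod fs = 1.9 MHz.
1.9 MHz ≤ fs/2 = 6.72 MHz, appears at 1.9 MHz.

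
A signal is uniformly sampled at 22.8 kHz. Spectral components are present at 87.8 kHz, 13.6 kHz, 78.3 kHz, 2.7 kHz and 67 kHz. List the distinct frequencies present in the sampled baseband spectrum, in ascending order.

fs/2 = 11.4 kHz.
87.8 kHz mod fs = 19.4 kHz.
19.4 kHz > fs/2 = 11.4 kHz, folds to fs − 19.4 kHz = 3.4 kHz.
13.6 kHz > fs/2 = 11.4 kHz, folds to fs − 13.6 kHz = 9.2 kHz.
78.3 kHz mod fs = 9.9 kHz.
9.9 kHz ≤ fs/2 = 11.4 kHz, appears at 9.9 kHz.
2.7 kHz ≤ fs/2 = 11.4 kHz, passes unchanged.
67 kHz mod fs = 21.4 kHz.
21.4 kHz > fs/2 = 11.4 kHz, folds to fs − 21.4 kHz = 1.4 kHz.
Distinct values: {1.4 kHz, 2.7 kHz, 3.4 kHz, 9.2 kHz, 9.9 kHz}.

1.4 kHz, 2.7 kHz, 3.4 kHz, 9.2 kHz, 9.9 kHz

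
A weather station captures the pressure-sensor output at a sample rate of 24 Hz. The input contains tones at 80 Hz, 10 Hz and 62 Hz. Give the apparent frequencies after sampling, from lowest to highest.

fs/2 = 12 Hz.
80 Hz mod fs = 8 Hz.
8 Hz ≤ fs/2 = 12 Hz, appears at 8 Hz.
10 Hz ≤ fs/2 = 12 Hz, passes unchanged.
62 Hz mod fs = 14 Hz.
14 Hz > fs/2 = 12 Hz, folds to fs − 14 Hz = 10 Hz.
Distinct values: {8 Hz, 10 Hz}.

8 Hz, 10 Hz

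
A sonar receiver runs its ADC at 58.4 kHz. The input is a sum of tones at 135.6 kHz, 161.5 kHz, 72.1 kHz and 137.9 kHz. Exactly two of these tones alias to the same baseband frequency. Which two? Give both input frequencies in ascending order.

72.1 kHz, 161.5 kHz

fs/2 = 29.2 kHz.
135.6 kHz mod fs = 18.8 kHz.
18.8 kHz ≤ fs/2 = 29.2 kHz, appears at 18.8 kHz.
161.5 kHz mod fs = 44.7 kHz.
44.7 kHz > fs/2 = 29.2 kHz, folds to fs − 44.7 kHz = 13.7 kHz.
72.1 kHz mod fs = 13.7 kHz.
13.7 kHz ≤ fs/2 = 29.2 kHz, appears at 13.7 kHz.
137.9 kHz mod fs = 21.1 kHz.
21.1 kHz ≤ fs/2 = 29.2 kHz, appears at 21.1 kHz.
72.1 kHz and 161.5 kHz both map to 13.7 kHz.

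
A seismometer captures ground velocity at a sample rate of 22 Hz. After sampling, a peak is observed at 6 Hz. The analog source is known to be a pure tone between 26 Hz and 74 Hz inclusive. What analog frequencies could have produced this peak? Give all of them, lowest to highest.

28 Hz, 38 Hz, 50 Hz, 60 Hz, 72 Hz

Frequencies that alias to 6 Hz are k·fs ± 6 Hz for integer k ≥ 0.
k=0: 6 Hz.
k=1: 16 Hz, 28 Hz.
k=2: 38 Hz, 50 Hz.
k=3: 60 Hz, 72 Hz.
k=4: 82 Hz, 94 Hz.
Within [26 Hz, 74 Hz]: 28 Hz, 38 Hz, 50 Hz, 60 Hz, 72 Hz.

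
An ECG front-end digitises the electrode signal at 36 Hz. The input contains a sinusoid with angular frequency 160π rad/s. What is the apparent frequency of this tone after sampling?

8 Hz

ω = 160π rad/s → f = ω/(2π) = 80 Hz.
80 Hz mod fs = 8 Hz.
8 Hz ≤ fs/2 = 18 Hz, appears at 8 Hz.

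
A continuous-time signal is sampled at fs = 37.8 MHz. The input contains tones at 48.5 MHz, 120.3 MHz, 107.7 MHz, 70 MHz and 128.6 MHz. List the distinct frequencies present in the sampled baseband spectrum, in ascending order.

fs/2 = 18.9 MHz.
48.5 MHz mod fs = 10.7 MHz.
10.7 MHz ≤ fs/2 = 18.9 MHz, appears at 10.7 MHz.
120.3 MHz mod fs = 6.9 MHz.
6.9 MHz ≤ fs/2 = 18.9 MHz, appears at 6.9 MHz.
107.7 MHz mod fs = 32.1 MHz.
32.1 MHz > fs/2 = 18.9 MHz, folds to fs − 32.1 MHz = 5.7 MHz.
70 MHz mod fs = 32.2 MHz.
32.2 MHz > fs/2 = 18.9 MHz, folds to fs − 32.2 MHz = 5.6 MHz.
128.6 MHz mod fs = 15.2 MHz.
15.2 MHz ≤ fs/2 = 18.9 MHz, appears at 15.2 MHz.
Distinct values: {5.6 MHz, 5.7 MHz, 6.9 MHz, 10.7 MHz, 15.2 MHz}.

5.6 MHz, 5.7 MHz, 6.9 MHz, 10.7 MHz, 15.2 MHz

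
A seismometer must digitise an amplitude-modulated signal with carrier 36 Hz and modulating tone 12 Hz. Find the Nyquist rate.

96 Hz

AM sidebands sit at fc ± fm = 24 Hz and 48 Hz.
Highest-frequency component: 48 Hz.
Nyquist rate = 2 × 48 Hz = 96 Hz.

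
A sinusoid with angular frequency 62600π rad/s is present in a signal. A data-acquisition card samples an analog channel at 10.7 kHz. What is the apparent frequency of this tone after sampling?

0.8 kHz

ω = 62600π rad/s → f = ω/(2π) = 31300 Hz = 31.3 kHz.
31.3 kHz mod fs = 9.9 kHz.
9.9 kHz > fs/2 = 5.35 kHz, folds to fs − 9.9 kHz = 0.8 kHz.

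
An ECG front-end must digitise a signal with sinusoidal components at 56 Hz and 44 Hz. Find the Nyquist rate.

112 Hz

Highest-frequency component: 56 Hz.
Nyquist rate = 2 × 56 Hz = 112 Hz.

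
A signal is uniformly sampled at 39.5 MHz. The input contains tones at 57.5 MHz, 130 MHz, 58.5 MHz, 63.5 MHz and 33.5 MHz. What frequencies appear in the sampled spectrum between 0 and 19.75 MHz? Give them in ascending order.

fs/2 = 19.75 MHz.
57.5 MHz mod fs = 18 MHz.
18 MHz ≤ fs/2 = 19.75 MHz, appears at 18 MHz.
130 MHz mod fs = 11.5 MHz.
11.5 MHz ≤ fs/2 = 19.75 MHz, appears at 11.5 MHz.
58.5 MHz mod fs = 19 MHz.
19 MHz ≤ fs/2 = 19.75 MHz, appears at 19 MHz.
63.5 MHz mod fs = 24 MHz.
24 MHz > fs/2 = 19.75 MHz, folds to fs − 24 MHz = 15.5 MHz.
33.5 MHz > fs/2 = 19.75 MHz, folds to fs − 33.5 MHz = 6 MHz.
Distinct values: {6 MHz, 11.5 MHz, 15.5 MHz, 18 MHz, 19 MHz}.

6 MHz, 11.5 MHz, 15.5 MHz, 18 MHz, 19 MHz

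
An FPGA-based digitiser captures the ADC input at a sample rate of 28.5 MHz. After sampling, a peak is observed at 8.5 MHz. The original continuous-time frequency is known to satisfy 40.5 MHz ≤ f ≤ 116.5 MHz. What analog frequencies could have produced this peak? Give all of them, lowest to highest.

48.5 MHz, 65.5 MHz, 77 MHz, 94 MHz, 105.5 MHz

Frequencies that alias to 8.5 MHz are k·fs ± 8.5 MHz for integer k ≥ 0.
k=0: 8.5 MHz.
k=1: 20 MHz, 37 MHz.
k=2: 48.5 MHz, 65.5 MHz.
k=3: 77 MHz, 94 MHz.
k=4: 105.5 MHz, 122.5 MHz.
k=5: 134 MHz, 151 MHz.
Within [40.5 MHz, 116.5 MHz]: 48.5 MHz, 65.5 MHz, 77 MHz, 94 MHz, 105.5 MHz.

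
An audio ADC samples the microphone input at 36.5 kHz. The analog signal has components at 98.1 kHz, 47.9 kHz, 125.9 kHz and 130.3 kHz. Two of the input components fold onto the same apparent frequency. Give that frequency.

11.4 kHz

fs/2 = 18.25 kHz.
98.1 kHz mod fs = 25.1 kHz.
25.1 kHz > fs/2 = 18.25 kHz, folds to fs − 25.1 kHz = 11.4 kHz.
47.9 kHz mod fs = 11.4 kHz.
11.4 kHz ≤ fs/2 = 18.25 kHz, appears at 11.4 kHz.
125.9 kHz mod fs = 16.4 kHz.
16.4 kHz ≤ fs/2 = 18.25 kHz, appears at 16.4 kHz.
130.3 kHz mod fs = 20.8 kHz.
20.8 kHz > fs/2 = 18.25 kHz, folds to fs − 20.8 kHz = 15.7 kHz.
47.9 kHz and 98.1 kHz both map to 11.4 kHz.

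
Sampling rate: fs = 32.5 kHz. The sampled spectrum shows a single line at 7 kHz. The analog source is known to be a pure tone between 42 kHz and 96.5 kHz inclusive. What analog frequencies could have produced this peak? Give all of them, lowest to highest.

58 kHz, 72 kHz, 90.5 kHz

Frequencies that alias to 7 kHz are k·fs ± 7 kHz for integer k ≥ 0.
k=0: 7 kHz.
k=1: 25.5 kHz, 39.5 kHz.
k=2: 58 kHz, 72 kHz.
k=3: 90.5 kHz, 104.5 kHz.
k=4: 123 kHz, 137 kHz.
Within [42 kHz, 96.5 kHz]: 58 kHz, 72 kHz, 90.5 kHz.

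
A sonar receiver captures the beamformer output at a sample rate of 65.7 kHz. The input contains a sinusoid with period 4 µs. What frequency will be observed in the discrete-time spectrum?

12.8 kHz

T = 4 µs → f = 1/T = 250 kHz.
250 kHz mod fs = 52.9 kHz.
52.9 kHz > fs/2 = 32.85 kHz, folds to fs − 52.9 kHz = 12.8 kHz.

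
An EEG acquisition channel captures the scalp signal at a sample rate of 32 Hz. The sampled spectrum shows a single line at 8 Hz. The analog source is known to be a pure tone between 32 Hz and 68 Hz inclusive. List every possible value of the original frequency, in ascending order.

40 Hz, 56 Hz

Frequencies that alias to 8 Hz are k·fs ± 8 Hz for integer k ≥ 0.
k=0: 8 Hz.
k=1: 24 Hz, 40 Hz.
k=2: 56 Hz, 72 Hz.
k=3: 88 Hz, 104 Hz.
Within [32 Hz, 68 Hz]: 40 Hz, 56 Hz.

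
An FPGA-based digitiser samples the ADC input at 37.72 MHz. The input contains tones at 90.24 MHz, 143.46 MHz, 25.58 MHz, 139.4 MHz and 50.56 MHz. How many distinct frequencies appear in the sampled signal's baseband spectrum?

fs/2 = 18.86 MHz.
90.24 MHz mod fs = 14.8 MHz.
14.8 MHz ≤ fs/2 = 18.86 MHz, appears at 14.8 MHz.
143.46 MHz mod fs = 30.3 MHz.
30.3 MHz > fs/2 = 18.86 MHz, folds to fs − 30.3 MHz = 7.42 MHz.
25.58 MHz > fs/2 = 18.86 MHz, folds to fs − 25.58 MHz = 12.14 MHz.
139.4 MHz mod fs = 26.24 MHz.
26.24 MHz > fs/2 = 18.86 MHz, folds to fs − 26.24 MHz = 11.48 MHz.
50.56 MHz mod fs = 12.84 MHz.
12.84 MHz ≤ fs/2 = 18.86 MHz, appears at 12.84 MHz.
Distinct values: {7.42 MHz, 11.48 MHz, 12.14 MHz, 12.84 MHz, 14.8 MHz} → 5.

5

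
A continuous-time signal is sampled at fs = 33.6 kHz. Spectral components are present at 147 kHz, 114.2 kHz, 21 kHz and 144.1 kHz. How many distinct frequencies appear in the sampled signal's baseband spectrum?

3

fs/2 = 16.8 kHz.
147 kHz mod fs = 12.6 kHz.
12.6 kHz ≤ fs/2 = 16.8 kHz, appears at 12.6 kHz.
114.2 kHz mod fs = 13.4 kHz.
13.4 kHz ≤ fs/2 = 16.8 kHz, appears at 13.4 kHz.
21 kHz > fs/2 = 16.8 kHz, folds to fs − 21 kHz = 12.6 kHz.
144.1 kHz mod fs = 9.7 kHz.
9.7 kHz ≤ fs/2 = 16.8 kHz, appears at 9.7 kHz.
Distinct values: {9.7 kHz, 12.6 kHz, 13.4 kHz} → 3.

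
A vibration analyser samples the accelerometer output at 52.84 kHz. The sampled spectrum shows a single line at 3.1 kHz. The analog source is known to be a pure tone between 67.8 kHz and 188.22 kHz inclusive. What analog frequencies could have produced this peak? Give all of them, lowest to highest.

102.58 kHz, 108.78 kHz, 155.42 kHz, 161.62 kHz

Frequencies that alias to 3.1 kHz are k·fs ± 3.1 kHz for integer k ≥ 0.
k=0: 3.1 kHz.
k=1: 49.74 kHz, 55.94 kHz.
k=2: 102.58 kHz, 108.78 kHz.
k=3: 155.42 kHz, 161.62 kHz.
k=4: 208.26 kHz, 214.46 kHz.
Within [67.8 kHz, 188.22 kHz]: 102.58 kHz, 108.78 kHz, 155.42 kHz, 161.62 kHz.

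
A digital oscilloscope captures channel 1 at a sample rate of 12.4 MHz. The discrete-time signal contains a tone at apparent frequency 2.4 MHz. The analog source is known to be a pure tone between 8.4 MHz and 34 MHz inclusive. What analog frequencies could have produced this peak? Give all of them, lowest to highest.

Frequencies that alias to 2.4 MHz are k·fs ± 2.4 MHz for integer k ≥ 0.
k=0: 2.4 MHz.
k=1: 10 MHz, 14.8 MHz.
k=2: 22.4 MHz, 27.2 MHz.
k=3: 34.8 MHz, 39.6 MHz.
Within [8.4 MHz, 34 MHz]: 10 MHz, 14.8 MHz, 22.4 MHz, 27.2 MHz.

10 MHz, 14.8 MHz, 22.4 MHz, 27.2 MHz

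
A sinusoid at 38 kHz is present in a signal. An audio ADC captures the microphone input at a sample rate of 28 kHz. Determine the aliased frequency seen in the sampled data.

10 kHz

38 kHz mod fs = 10 kHz.
10 kHz ≤ fs/2 = 14 kHz, appears at 10 kHz.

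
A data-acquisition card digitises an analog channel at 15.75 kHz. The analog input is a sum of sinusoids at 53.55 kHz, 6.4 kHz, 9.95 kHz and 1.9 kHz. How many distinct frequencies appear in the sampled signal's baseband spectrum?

4

fs/2 = 7.875 kHz.
53.55 kHz mod fs = 6.3 kHz.
6.3 kHz ≤ fs/2 = 7.875 kHz, appears at 6.3 kHz.
6.4 kHz ≤ fs/2 = 7.875 kHz, passes unchanged.
9.95 kHz > fs/2 = 7.875 kHz, folds to fs − 9.95 kHz = 5.8 kHz.
1.9 kHz ≤ fs/2 = 7.875 kHz, passes unchanged.
Distinct values: {1.9 kHz, 5.8 kHz, 6.3 kHz, 6.4 kHz} → 4.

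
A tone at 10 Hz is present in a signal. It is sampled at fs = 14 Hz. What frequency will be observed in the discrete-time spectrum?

4 Hz

10 Hz > fs/2 = 7 Hz, folds to fs − 10 Hz = 4 Hz.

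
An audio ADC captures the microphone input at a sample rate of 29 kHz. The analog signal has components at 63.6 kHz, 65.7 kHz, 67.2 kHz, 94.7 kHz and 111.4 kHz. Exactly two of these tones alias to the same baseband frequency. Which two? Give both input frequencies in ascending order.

65.7 kHz, 94.7 kHz

fs/2 = 14.5 kHz.
63.6 kHz mod fs = 5.6 kHz.
5.6 kHz ≤ fs/2 = 14.5 kHz, appears at 5.6 kHz.
65.7 kHz mod fs = 7.7 kHz.
7.7 kHz ≤ fs/2 = 14.5 kHz, appears at 7.7 kHz.
67.2 kHz mod fs = 9.2 kHz.
9.2 kHz ≤ fs/2 = 14.5 kHz, appears at 9.2 kHz.
94.7 kHz mod fs = 7.7 kHz.
7.7 kHz ≤ fs/2 = 14.5 kHz, appears at 7.7 kHz.
111.4 kHz mod fs = 24.4 kHz.
24.4 kHz > fs/2 = 14.5 kHz, folds to fs − 24.4 kHz = 4.6 kHz.
65.7 kHz and 94.7 kHz both map to 7.7 kHz.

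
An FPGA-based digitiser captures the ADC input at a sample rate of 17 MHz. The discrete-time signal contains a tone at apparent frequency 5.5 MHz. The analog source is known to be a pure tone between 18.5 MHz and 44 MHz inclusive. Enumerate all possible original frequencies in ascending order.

22.5 MHz, 28.5 MHz, 39.5 MHz

Frequencies that alias to 5.5 MHz are k·fs ± 5.5 MHz for integer k ≥ 0.
k=0: 5.5 MHz.
k=1: 11.5 MHz, 22.5 MHz.
k=2: 28.5 MHz, 39.5 MHz.
k=3: 45.5 MHz, 56.5 MHz.
Within [18.5 MHz, 44 MHz]: 22.5 MHz, 28.5 MHz, 39.5 MHz.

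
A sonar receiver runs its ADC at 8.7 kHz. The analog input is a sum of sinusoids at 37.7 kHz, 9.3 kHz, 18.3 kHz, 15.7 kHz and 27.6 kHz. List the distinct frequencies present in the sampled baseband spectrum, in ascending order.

0.6 kHz, 0.9 kHz, 1.5 kHz, 1.7 kHz, 2.9 kHz

fs/2 = 4.35 kHz.
37.7 kHz mod fs = 2.9 kHz.
2.9 kHz ≤ fs/2 = 4.35 kHz, appears at 2.9 kHz.
9.3 kHz mod fs = 0.6 kHz.
0.6 kHz ≤ fs/2 = 4.35 kHz, appears at 0.6 kHz.
18.3 kHz mod fs = 0.9 kHz.
0.9 kHz ≤ fs/2 = 4.35 kHz, appears at 0.9 kHz.
15.7 kHz mod fs = 7 kHz.
7 kHz > fs/2 = 4.35 kHz, folds to fs − 7 kHz = 1.7 kHz.
27.6 kHz mod fs = 1.5 kHz.
1.5 kHz ≤ fs/2 = 4.35 kHz, appears at 1.5 kHz.
Distinct values: {0.6 kHz, 0.9 kHz, 1.5 kHz, 1.7 kHz, 2.9 kHz}.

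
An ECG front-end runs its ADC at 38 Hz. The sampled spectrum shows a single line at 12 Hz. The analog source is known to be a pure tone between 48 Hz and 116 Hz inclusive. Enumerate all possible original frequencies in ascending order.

Frequencies that alias to 12 Hz are k·fs ± 12 Hz for integer k ≥ 0.
k=0: 12 Hz.
k=1: 26 Hz, 50 Hz.
k=2: 64 Hz, 88 Hz.
k=3: 102 Hz, 126 Hz.
k=4: 140 Hz, 164 Hz.
Within [48 Hz, 116 Hz]: 50 Hz, 64 Hz, 88 Hz, 102 Hz.

50 Hz, 64 Hz, 88 Hz, 102 Hz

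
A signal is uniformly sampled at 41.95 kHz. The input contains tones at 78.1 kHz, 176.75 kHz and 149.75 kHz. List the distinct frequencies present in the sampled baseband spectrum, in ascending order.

fs/2 = 20.975 kHz.
78.1 kHz mod fs = 36.15 kHz.
36.15 kHz > fs/2 = 20.975 kHz, folds to fs − 36.15 kHz = 5.8 kHz.
176.75 kHz mod fs = 8.95 kHz.
8.95 kHz ≤ fs/2 = 20.975 kHz, appears at 8.95 kHz.
149.75 kHz mod fs = 23.9 kHz.
23.9 kHz > fs/2 = 20.975 kHz, folds to fs − 23.9 kHz = 18.05 kHz.
Distinct values: {5.8 kHz, 8.95 kHz, 18.05 kHz}.

5.8 kHz, 8.95 kHz, 18.05 kHz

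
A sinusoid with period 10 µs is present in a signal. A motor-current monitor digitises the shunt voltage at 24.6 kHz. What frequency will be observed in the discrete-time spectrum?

T = 10 µs → f = 1/T = 100 kHz.
100 kHz mod fs = 1.6 kHz.
1.6 kHz ≤ fs/2 = 12.3 kHz, appears at 1.6 kHz.

1.6 kHz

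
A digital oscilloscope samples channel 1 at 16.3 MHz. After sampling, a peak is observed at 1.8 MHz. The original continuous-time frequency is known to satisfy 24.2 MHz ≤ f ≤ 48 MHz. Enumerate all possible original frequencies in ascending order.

30.8 MHz, 34.4 MHz, 47.1 MHz

Frequencies that alias to 1.8 MHz are k·fs ± 1.8 MHz for integer k ≥ 0.
k=0: 1.8 MHz.
k=1: 14.5 MHz, 18.1 MHz.
k=2: 30.8 MHz, 34.4 MHz.
k=3: 47.1 MHz, 50.7 MHz.
k=4: 63.4 MHz, 67 MHz.
Within [24.2 MHz, 48 MHz]: 30.8 MHz, 34.4 MHz, 47.1 MHz.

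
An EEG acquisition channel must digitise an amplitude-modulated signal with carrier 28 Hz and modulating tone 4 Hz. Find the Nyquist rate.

AM sidebands sit at fc ± fm = 24 Hz and 32 Hz.
Highest-frequency component: 32 Hz.
Nyquist rate = 2 × 32 Hz = 64 Hz.

64 Hz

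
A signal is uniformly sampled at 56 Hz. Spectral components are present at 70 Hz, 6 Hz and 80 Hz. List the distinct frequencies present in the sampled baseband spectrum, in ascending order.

fs/2 = 28 Hz.
70 Hz mod fs = 14 Hz.
14 Hz ≤ fs/2 = 28 Hz, appears at 14 Hz.
6 Hz ≤ fs/2 = 28 Hz, passes unchanged.
80 Hz mod fs = 24 Hz.
24 Hz ≤ fs/2 = 28 Hz, appears at 24 Hz.
Distinct values: {6 Hz, 14 Hz, 24 Hz}.

6 Hz, 14 Hz, 24 Hz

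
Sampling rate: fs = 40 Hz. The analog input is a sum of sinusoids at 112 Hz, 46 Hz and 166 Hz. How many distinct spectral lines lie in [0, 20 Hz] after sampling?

2

fs/2 = 20 Hz.
112 Hz mod fs = 32 Hz.
32 Hz > fs/2 = 20 Hz, folds to fs − 32 Hz = 8 Hz.
46 Hz mod fs = 6 Hz.
6 Hz ≤ fs/2 = 20 Hz, appears at 6 Hz.
166 Hz mod fs = 6 Hz.
6 Hz ≤ fs/2 = 20 Hz, appears at 6 Hz.
Distinct values: {6 Hz, 8 Hz} → 2.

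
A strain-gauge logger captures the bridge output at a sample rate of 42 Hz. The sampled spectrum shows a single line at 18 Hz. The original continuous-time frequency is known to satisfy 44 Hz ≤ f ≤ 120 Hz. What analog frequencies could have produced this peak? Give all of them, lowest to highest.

Frequencies that alias to 18 Hz are k·fs ± 18 Hz for integer k ≥ 0.
k=0: 18 Hz.
k=1: 24 Hz, 60 Hz.
k=2: 66 Hz, 102 Hz.
k=3: 108 Hz, 144 Hz.
k=4: 150 Hz, 186 Hz.
Within [44 Hz, 120 Hz]: 60 Hz, 66 Hz, 102 Hz, 108 Hz.

60 Hz, 66 Hz, 102 Hz, 108 Hz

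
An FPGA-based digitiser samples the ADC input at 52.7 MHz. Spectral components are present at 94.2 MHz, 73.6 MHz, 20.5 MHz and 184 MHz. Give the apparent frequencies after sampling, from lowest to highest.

11.2 MHz, 20.5 MHz, 20.9 MHz, 25.9 MHz

fs/2 = 26.35 MHz.
94.2 MHz mod fs = 41.5 MHz.
41.5 MHz > fs/2 = 26.35 MHz, folds to fs − 41.5 MHz = 11.2 MHz.
73.6 MHz mod fs = 20.9 MHz.
20.9 MHz ≤ fs/2 = 26.35 MHz, appears at 20.9 MHz.
20.5 MHz ≤ fs/2 = 26.35 MHz, passes unchanged.
184 MHz mod fs = 25.9 MHz.
25.9 MHz ≤ fs/2 = 26.35 MHz, appears at 25.9 MHz.
Distinct values: {11.2 MHz, 20.5 MHz, 20.9 MHz, 25.9 MHz}.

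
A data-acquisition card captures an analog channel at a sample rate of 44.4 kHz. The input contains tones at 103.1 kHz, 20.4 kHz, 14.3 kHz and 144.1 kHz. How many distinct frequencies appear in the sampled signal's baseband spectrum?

3

fs/2 = 22.2 kHz.
103.1 kHz mod fs = 14.3 kHz.
14.3 kHz ≤ fs/2 = 22.2 kHz, appears at 14.3 kHz.
20.4 kHz ≤ fs/2 = 22.2 kHz, passes unchanged.
14.3 kHz ≤ fs/2 = 22.2 kHz, passes unchanged.
144.1 kHz mod fs = 10.9 kHz.
10.9 kHz ≤ fs/2 = 22.2 kHz, appears at 10.9 kHz.
Distinct values: {10.9 kHz, 14.3 kHz, 20.4 kHz} → 3.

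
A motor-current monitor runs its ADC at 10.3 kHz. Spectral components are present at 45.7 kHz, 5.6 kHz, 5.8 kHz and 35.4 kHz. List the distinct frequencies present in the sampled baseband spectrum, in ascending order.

4.5 kHz, 4.7 kHz

fs/2 = 5.15 kHz.
45.7 kHz mod fs = 4.5 kHz.
4.5 kHz ≤ fs/2 = 5.15 kHz, appears at 4.5 kHz.
5.6 kHz > fs/2 = 5.15 kHz, folds to fs − 5.6 kHz = 4.7 kHz.
5.8 kHz > fs/2 = 5.15 kHz, folds to fs − 5.8 kHz = 4.5 kHz.
35.4 kHz mod fs = 4.5 kHz.
4.5 kHz ≤ fs/2 = 5.15 kHz, appears at 4.5 kHz.
Distinct values: {4.5 kHz, 4.7 kHz}.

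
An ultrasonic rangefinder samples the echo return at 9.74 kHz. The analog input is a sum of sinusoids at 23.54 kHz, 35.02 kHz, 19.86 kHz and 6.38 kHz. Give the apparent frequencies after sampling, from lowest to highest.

fs/2 = 4.87 kHz.
23.54 kHz mod fs = 4.06 kHz.
4.06 kHz ≤ fs/2 = 4.87 kHz, appears at 4.06 kHz.
35.02 kHz mod fs = 5.8 kHz.
5.8 kHz > fs/2 = 4.87 kHz, folds to fs − 5.8 kHz = 3.94 kHz.
19.86 kHz mod fs = 0.38 kHz.
0.38 kHz ≤ fs/2 = 4.87 kHz, appears at 0.38 kHz.
6.38 kHz > fs/2 = 4.87 kHz, folds to fs − 6.38 kHz = 3.36 kHz.
Distinct values: {0.38 kHz, 3.36 kHz, 3.94 kHz, 4.06 kHz}.

0.38 kHz, 3.36 kHz, 3.94 kHz, 4.06 kHz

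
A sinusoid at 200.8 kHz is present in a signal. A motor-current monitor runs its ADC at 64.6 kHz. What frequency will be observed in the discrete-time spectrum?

200.8 kHz mod fs = 7 kHz.
7 kHz ≤ fs/2 = 32.3 kHz, appears at 7 kHz.

7 kHz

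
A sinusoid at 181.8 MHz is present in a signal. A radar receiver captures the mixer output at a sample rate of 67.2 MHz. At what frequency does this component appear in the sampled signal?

181.8 MHz mod fs = 47.4 MHz.
47.4 MHz > fs/2 = 33.6 MHz, folds to fs − 47.4 MHz = 19.8 MHz.

19.8 MHz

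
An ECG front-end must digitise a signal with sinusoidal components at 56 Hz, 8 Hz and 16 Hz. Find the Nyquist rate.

Highest-frequency component: 56 Hz.
Nyquist rate = 2 × 56 Hz = 112 Hz.

112 Hz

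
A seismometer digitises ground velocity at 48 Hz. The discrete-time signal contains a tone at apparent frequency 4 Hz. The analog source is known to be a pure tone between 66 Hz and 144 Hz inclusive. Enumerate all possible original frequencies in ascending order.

92 Hz, 100 Hz, 140 Hz

Frequencies that alias to 4 Hz are k·fs ± 4 Hz for integer k ≥ 0.
k=0: 4 Hz.
k=1: 44 Hz, 52 Hz.
k=2: 92 Hz, 100 Hz.
k=3: 140 Hz, 148 Hz.
k=4: 188 Hz, 196 Hz.
Within [66 Hz, 144 Hz]: 92 Hz, 100 Hz, 140 Hz.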